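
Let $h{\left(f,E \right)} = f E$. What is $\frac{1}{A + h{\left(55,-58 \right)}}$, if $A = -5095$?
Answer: $- \frac{1}{8285} \approx -0.0001207$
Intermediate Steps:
$h{\left(f,E \right)} = E f$
$\frac{1}{A + h{\left(55,-58 \right)}} = \frac{1}{-5095 - 3190} = \frac{1}{-8285} = - \frac{1}{8285}$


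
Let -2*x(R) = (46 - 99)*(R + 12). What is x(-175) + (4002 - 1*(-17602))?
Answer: 34569/2 ≈ 17285.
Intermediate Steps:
x(R) = 318 + 53*R/2 (x(R) = -(46 - 99)*(R + 12)/2 = -(-53)*(12 + R)/2 = -(-636 - 53*R)/2 = 318 + 53*R/2)
x(-175) + (4002 - 1*(-17602)) = (318 + (53/2)*(-175)) + (4002 - 1*(-17602)) = (318 - 9275/2) + (4002 + 17602) = -8639/2 + 21604 = 34569/2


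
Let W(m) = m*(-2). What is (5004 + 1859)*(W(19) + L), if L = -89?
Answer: -871601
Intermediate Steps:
W(m) = -2*m
(5004 + 1859)*(W(19) + L) = (5004 + 1859)*(-2*19 - 89) = 6863*(-38 - 89) = 6863*(-127) = -871601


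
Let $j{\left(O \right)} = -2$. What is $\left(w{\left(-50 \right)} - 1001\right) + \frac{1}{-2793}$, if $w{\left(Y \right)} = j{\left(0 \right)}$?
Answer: $- \frac{2801380}{2793} \approx -1003.0$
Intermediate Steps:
$w{\left(Y \right)} = -2$
$\left(w{\left(-50 \right)} - 1001\right) + \frac{1}{-2793} = \left(-2 - 1001\right) + \frac{1}{-2793} = -1003 - \frac{1}{2793} = - \frac{2801380}{2793}$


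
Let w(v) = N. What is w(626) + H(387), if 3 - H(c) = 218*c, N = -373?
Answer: -84736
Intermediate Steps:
H(c) = 3 - 218*c
w(v) = -373
w(626) + H(387) = -373 + (3 - 218*387) = -373 + (3 - 84366) = -373 - 84363 = -84736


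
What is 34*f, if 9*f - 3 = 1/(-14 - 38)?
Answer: 2635/234 ≈ 11.261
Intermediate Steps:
f = 155/468 (f = ⅓ + 1/(9*(-14 - 38)) = ⅓ + (⅑)/(-52) = ⅓ + (⅑)*(-1/52) = ⅓ - 1/468 = 155/468 ≈ 0.33120)
34*f = 34*(155/468) = 2635/234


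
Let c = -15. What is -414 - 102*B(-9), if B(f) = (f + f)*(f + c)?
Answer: -44478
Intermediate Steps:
B(f) = 2*f*(-15 + f) (B(f) = (f + f)*(f - 15) = (2*f)*(-15 + f) = 2*f*(-15 + f))
-414 - 102*B(-9) = -414 - 204*(-9)*(-15 - 9) = -414 - 204*(-9)*(-24) = -414 - 102*432 = -414 - 44064 = -44478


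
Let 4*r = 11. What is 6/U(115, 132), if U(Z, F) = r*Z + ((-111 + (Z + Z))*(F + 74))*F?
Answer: 24/12944657 ≈ 1.8540e-6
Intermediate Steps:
r = 11/4 (r = (¼)*11 = 11/4 ≈ 2.7500)
U(Z, F) = 11*Z/4 + F*(-111 + 2*Z)*(74 + F) (U(Z, F) = 11*Z/4 + ((-111 + (Z + Z))*(F + 74))*F = 11*Z/4 + ((-111 + 2*Z)*(74 + F))*F = 11*Z/4 + F*(-111 + 2*Z)*(74 + F))
6/U(115, 132) = 6/(-8214*132 - 111*132² + (11/4)*115 + 2*115*132² + 148*132*115) = 6/(-1084248 - 111*17424 + 1265/4 + 2*115*17424 + 2246640) = 6/(-1084248 - 1934064 + 1265/4 + 4007520 + 2246640) = 6/(12944657/4) = (4/12944657)*6 = 24/12944657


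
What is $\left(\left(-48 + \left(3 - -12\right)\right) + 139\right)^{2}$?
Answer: $11236$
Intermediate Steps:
$\left(\left(-48 + \left(3 - -12\right)\right) + 139\right)^{2} = \left(\left(-48 + \left(3 + 12\right)\right) + 139\right)^{2} = \left(\left(-48 + 15\right) + 139\right)^{2} = \left(-33 + 139\right)^{2} = 106^{2} = 11236$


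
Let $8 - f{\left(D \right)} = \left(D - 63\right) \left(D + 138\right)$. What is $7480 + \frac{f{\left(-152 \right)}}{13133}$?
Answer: $\frac{98231838}{13133} \approx 7479.8$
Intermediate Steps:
$f{\left(D \right)} = 8 - \left(-63 + D\right) \left(138 + D\right)$ ($f{\left(D \right)} = 8 - \left(D - 63\right) \left(D + 138\right) = 8 - \left(-63 + D\right) \left(138 + D\right)$)
$7480 + \frac{f{\left(-152 \right)}}{13133} = 7480 + \frac{8702 - \left(-152\right)^{2} - -11400}{13133} = 7480 + \left(8702 - 23104 + 11400\right) \frac{1}{13133} = 7480 - \frac{3002}{13133} = \frac{98231838}{13133}$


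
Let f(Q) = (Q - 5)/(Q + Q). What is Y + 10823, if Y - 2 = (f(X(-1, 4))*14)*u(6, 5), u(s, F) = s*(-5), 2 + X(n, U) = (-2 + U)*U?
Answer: 10790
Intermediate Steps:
X(n, U) = -2 + U*(-2 + U) (X(n, U) = -2 + (-2 + U)*U = -2 + U*(-2 + U))
u(s, F) = -5*s
f(Q) = (-5 + Q)/(2*Q) (f(Q) = (-5 + Q)/((2*Q)) = (-5 + Q)*(1/(2*Q)) = (-5 + Q)/(2*Q))
Y = -33 (Y = 2 + (((-5 + (-2 + 4² - 2*4))/(2*(-2 + 4² - 2*4)))*14)*(-5*6) = 2 + (((-5 + (-2 + 16 - 8))/(2*(-2 + 16 - 8)))*14)*(-30) = 2 + (((½)*(-5 + 6)/6)*14)*(-30) = 2 + (((½)*(⅙)*1)*14)*(-30) = 2 + ((1/12)*14)*(-30) = 2 + (7/6)*(-30) = 2 - 35 = -33)
Y + 10823 = -33 + 10823 = 10790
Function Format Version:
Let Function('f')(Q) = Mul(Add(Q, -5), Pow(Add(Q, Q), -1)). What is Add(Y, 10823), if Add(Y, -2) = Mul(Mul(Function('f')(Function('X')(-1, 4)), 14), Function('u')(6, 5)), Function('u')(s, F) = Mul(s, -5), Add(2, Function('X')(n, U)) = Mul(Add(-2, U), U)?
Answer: 10790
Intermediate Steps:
Function('X')(n, U) = Add(-2, Mul(U, Add(-2, U))) (Function('X')(n, U) = Add(-2, Mul(Add(-2, U), U)) = Add(-2, Mul(U, Add(-2, U))))
Function('u')(s, F) = Mul(-5, s)
Function('f')(Q) = Mul(Rational(1, 2), Pow(Q, -1), Add(-5, Q)) (Function('f')(Q) = Mul(Add(-5, Q), Pow(Mul(2, Q), -1)) = Mul(Add(-5, Q), Mul(Rational(1, 2), Pow(Q, -1))) = Mul(Rational(1, 2), Pow(Q, -1), Add(-5, Q)))
Y = -33 (Y = Add(2, Mul(Mul(Mul(Rational(1, 2), Pow(Add(-2, Pow(4, 2), Mul(-2, 4)), -1), Add(-5, Add(-2, Pow(4, 2), Mul(-2, 4)))), 14), Mul(-5, 6))) = Add(2, Mul(Mul(Mul(Rational(1, 2), Pow(Add(-2, 16, -8), -1), Add(-5, Add(-2, 16, -8))), 14), -30)) = Add(2, Mul(Mul(Mul(Rational(1, 2), Pow(6, -1), Add(-5, 6)), 14), -30)) = Add(2, Mul(Mul(Mul(Rational(1, 2), Rational(1, 6), 1), 14), -30)) = Add(2, Mul(Mul(Rational(1, 12), 14), -30)) = Add(2, Mul(Rational(7, 6), -30)) = Add(2, -35) = -33)
Add(Y, 10823) = Add(-33, 10823) = 10790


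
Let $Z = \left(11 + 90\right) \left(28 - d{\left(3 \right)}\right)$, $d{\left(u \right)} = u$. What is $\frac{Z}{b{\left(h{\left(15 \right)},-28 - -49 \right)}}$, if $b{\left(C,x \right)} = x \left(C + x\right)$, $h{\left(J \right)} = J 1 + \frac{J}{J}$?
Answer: $\frac{2525}{777} \approx 3.2497$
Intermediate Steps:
$h{\left(J \right)} = 1 + J$ ($h{\left(J \right)} = J + 1 = 1 + J$)
$Z = 2525$ ($Z = \left(11 + 90\right) \left(28 - 3\right) = 101 \left(28 - 3\right) = 101 \cdot 25 = 2525$)
$\frac{Z}{b{\left(h{\left(15 \right)},-28 - -49 \right)}} = \frac{2525}{\left(-28 - -49\right) \left(\left(1 + 15\right) - -21\right)} = \frac{2525}{\left(-28 + 49\right) \left(16 + \left(-28 + 49\right)\right)} = \frac{2525}{21 \left(16 + 21\right)} = \frac{2525}{21 \cdot 37} = \frac{2525}{777}$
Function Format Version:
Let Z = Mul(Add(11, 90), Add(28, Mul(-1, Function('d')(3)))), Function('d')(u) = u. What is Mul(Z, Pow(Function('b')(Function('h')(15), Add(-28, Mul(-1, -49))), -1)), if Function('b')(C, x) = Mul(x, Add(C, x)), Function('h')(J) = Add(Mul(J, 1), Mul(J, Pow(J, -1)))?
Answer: Rational(2525, 777) ≈ 3.2497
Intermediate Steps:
Function('h')(J) = Add(1, J) (Function('h')(J) = Add(J, 1) = Add(1, J))
Z = 2525 (Z = Mul(Add(11, 90), Add(28, Mul(-1, 3))) = Mul(101, Add(28, -3)) = Mul(101, 25) = 2525)
Mul(Z, Pow(Function('b')(Function('h')(15), Add(-28, Mul(-1, -49))), -1)) = Mul(2525, Pow(Mul(Add(-28, Mul(-1, -49)), Add(Add(1, 15), Add(-28, Mul(-1, -49)))), -1)) = Mul(2525, Pow(Mul(Add(-28, 49), Add(16, Add(-28, 49))), -1)) = Mul(2525, Pow(Mul(21, Add(16, 21)), -1)) = Mul(2525, Pow(Mul(21, 37), -1)) = Mul(2525, Pow(777, -1)) = Mul(2525, Rational(1, 777)) = Rational(2525, 777)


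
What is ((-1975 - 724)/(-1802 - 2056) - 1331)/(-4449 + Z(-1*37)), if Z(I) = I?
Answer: 5132299/17306988 ≈ 0.29655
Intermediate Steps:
((-1975 - 724)/(-1802 - 2056) - 1331)/(-4449 + Z(-1*37)) = ((-1975 - 724)/(-1802 - 2056) - 1331)/(-4449 - 1*37) = (-2699/(-3858) - 1331)/(-4449 - 37) = (-2699*(-1/3858) - 1331)/(-4486) = (2699/3858 - 1331)*(-1/4486) = -5132299/3858*(-1/4486) = 5132299/17306988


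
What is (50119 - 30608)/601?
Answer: 19511/601 ≈ 32.464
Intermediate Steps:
(50119 - 30608)/601 = 19511*(1/601) = 19511/601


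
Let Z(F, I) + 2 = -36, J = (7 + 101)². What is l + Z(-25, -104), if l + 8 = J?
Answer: 11618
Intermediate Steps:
J = 11664 (J = 108² = 11664)
Z(F, I) = -38 (Z(F, I) = -2 - 36 = -38)
l = 11656 (l = -8 + 11664 = 11656)
l + Z(-25, -104) = 11656 - 38 = 11618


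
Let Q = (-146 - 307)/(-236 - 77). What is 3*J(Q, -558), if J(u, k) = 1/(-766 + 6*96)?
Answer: -3/190 ≈ -0.015789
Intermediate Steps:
Q = 453/313 (Q = -453/(-313) = -453*(-1/313) = 453/313 ≈ 1.4473)
J(u, k) = -1/190 (J(u, k) = 1/(-766 + 576) = 1/(-190) = -1/190)
3*J(Q, -558) = 3*(-1/190) = -3/190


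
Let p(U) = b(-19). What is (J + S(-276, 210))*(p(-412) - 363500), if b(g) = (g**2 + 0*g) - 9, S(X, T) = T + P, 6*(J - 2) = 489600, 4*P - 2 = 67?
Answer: -29716128479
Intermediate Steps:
P = 69/4 (P = 1/2 + (1/4)*67 = 1/2 + 67/4 = 69/4 ≈ 17.250)
J = 81602 (J = 2 + (1/6)*489600 = 2 + 81600 = 81602)
S(X, T) = 69/4 + T (S(X, T) = T + 69/4 = 69/4 + T)
b(g) = -9 + g**2 (b(g) = (g**2 + 0) - 9 = g**2 - 9 = -9 + g**2)
p(U) = 352 (p(U) = -9 + (-19)**2 = -9 + 361 = 352)
(J + S(-276, 210))*(p(-412) - 363500) = (81602 + (69/4 + 210))*(352 - 363500) = (81602 + 909/4)*(-363148) = (327317/4)*(-363148) = -29716128479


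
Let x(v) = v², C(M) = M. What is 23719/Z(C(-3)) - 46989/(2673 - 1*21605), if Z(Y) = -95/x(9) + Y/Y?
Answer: -18186119451/132524 ≈ -1.3723e+5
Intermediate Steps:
Z(Y) = -14/81 (Z(Y) = -95/(9²) + Y/Y = -95/81 + 1 = -14/81)
23719/Z(C(-3)) - 46989/(2673 - 1*21605) = 23719/(-14/81) - 46989/(2673 - 1*21605) = 23719*(-81/14) - 46989/(2673 - 21605) = -1921239/14 - 46989/(-18932) = -1921239/14 - 46989*(-1/18932) = -1921239/14 + 46989/18932 = -18186119451/132524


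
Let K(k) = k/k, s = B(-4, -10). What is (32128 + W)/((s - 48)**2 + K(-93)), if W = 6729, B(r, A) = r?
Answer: 38857/2705 ≈ 14.365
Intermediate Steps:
s = -4
K(k) = 1
(32128 + W)/((s - 48)**2 + K(-93)) = (32128 + 6729)/((-4 - 48)**2 + 1) = 38857/((-52)**2 + 1) = 38857/(2704 + 1) = 38857/2705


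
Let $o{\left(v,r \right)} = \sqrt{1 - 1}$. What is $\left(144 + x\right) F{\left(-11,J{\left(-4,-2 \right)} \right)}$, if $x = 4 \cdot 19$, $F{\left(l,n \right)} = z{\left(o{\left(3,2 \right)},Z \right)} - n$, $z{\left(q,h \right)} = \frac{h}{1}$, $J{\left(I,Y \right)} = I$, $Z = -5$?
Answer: $-220$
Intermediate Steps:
$o{\left(v,r \right)} = 0$ ($o{\left(v,r \right)} = \sqrt{0} = 0$)
$z{\left(q,h \right)} = h$ ($z{\left(q,h \right)} = h 1 = h$)
$F{\left(l,n \right)} = -5 - n$
$x = 76$
$\left(144 + x\right) F{\left(-11,J{\left(-4,-2 \right)} \right)} = \left(144 + 76\right) \left(-5 - -4\right) = 220 \left(-5 + 4\right) = 220 \left(-1\right) = -220$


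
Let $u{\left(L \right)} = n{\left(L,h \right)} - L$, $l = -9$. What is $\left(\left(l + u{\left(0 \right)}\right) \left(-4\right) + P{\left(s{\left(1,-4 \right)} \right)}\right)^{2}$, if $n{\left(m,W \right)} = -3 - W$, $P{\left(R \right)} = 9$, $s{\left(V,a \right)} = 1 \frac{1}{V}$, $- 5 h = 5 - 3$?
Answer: $\frac{76729}{25} \approx 3069.2$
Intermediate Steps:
$h = - \frac{2}{5}$ ($h = - \frac{5 - 3}{5} = \left(- \frac{1}{5}\right) 2 = - \frac{2}{5} \approx -0.4$)
$s{\left(V,a \right)} = \frac{1}{V}$
$u{\left(L \right)} = - \frac{13}{5} - L$ ($u{\left(L \right)} = \left(-3 - - \frac{2}{5}\right) - L = \left(-3 + \frac{2}{5}\right) - L = - \frac{13}{5} - L$)
$\left(\left(l + u{\left(0 \right)}\right) \left(-4\right) + P{\left(s{\left(1,-4 \right)} \right)}\right)^{2} = \left(\left(-9 - \frac{13}{5}\right) \left(-4\right) + 9\right)^{2} = \left(\left(- \frac{58}{5}\right) \left(-4\right) + 9\right)^{2} = \left(\frac{232}{5} + 9\right)^{2} = \left(\frac{277}{5}\right)^{2} = \frac{76729}{25}$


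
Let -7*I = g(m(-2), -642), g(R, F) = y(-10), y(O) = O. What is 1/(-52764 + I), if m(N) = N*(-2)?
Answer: -7/369338 ≈ -1.8953e-5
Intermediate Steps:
m(N) = -2*N
g(R, F) = -10
I = 10/7 (I = -⅐*(-10) = 10/7 ≈ 1.4286)
1/(-52764 + I) = 1/(-52764 + 10/7) = 1/(-369338/7) = -7/369338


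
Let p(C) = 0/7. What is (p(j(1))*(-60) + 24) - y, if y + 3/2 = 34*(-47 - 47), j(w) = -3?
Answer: 6443/2 ≈ 3221.5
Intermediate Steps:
p(C) = 0 (p(C) = 0*(1/7) = 0)
y = -6395/2 (y = -3/2 + 34*(-47 - 47) = -3/2 + 34*(-94) = -3/2 - 3196 = -6395/2 ≈ -3197.5)
(p(j(1))*(-60) + 24) - y = (0*(-60) + 24) - 1*(-6395/2) = (0 + 24) + 6395/2 = 24 + 6395/2 = 6443/2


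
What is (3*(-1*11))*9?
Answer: -297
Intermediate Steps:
(3*(-1*11))*9 = (3*(-11))*9 = -33*9 = -297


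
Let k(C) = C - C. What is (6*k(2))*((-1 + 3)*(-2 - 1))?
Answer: 0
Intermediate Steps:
k(C) = 0
(6*k(2))*((-1 + 3)*(-2 - 1)) = (6*0)*((-1 + 3)*(-2 - 1)) = 0*(2*(-3)) = 0*(-6) = 0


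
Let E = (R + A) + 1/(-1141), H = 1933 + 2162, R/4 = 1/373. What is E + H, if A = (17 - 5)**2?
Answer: 1804092918/425593 ≈ 4239.0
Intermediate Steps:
R = 4/373 ≈ 0.010724
A = 144 (A = 12**2 = 144)
H = 4095
E = 61289583/425593 (E = (4/373 + 144) + 1/(-1141) = 53716/373 - 1/1141 = 61289583/425593 ≈ 144.01)
E + H = 61289583/425593 + 4095 = 1804092918/425593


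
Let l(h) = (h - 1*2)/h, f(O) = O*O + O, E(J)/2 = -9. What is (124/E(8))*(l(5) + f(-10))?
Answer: -9362/15 ≈ -624.13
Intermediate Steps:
E(J) = -18 (E(J) = 2*(-9) = -18)
f(O) = O + O**2 (f(O) = O**2 + O = O + O**2)
l(h) = (-2 + h)/h (l(h) = (h - 2)/h = (-2 + h)/h)
(124/E(8))*(l(5) + f(-10)) = (124/(-18))*((-2 + 5)/5 - 10*(1 - 10)) = (124*(-1/18))*((1/5)*3 - 10*(-9)) = -62*(3/5 + 90)/9 = -62/9*453/5 = -9362/15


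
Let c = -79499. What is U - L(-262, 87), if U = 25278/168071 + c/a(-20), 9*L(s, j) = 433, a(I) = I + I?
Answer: 117351398221/60505560 ≈ 1939.5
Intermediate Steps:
a(I) = 2*I
L(s, j) = 433/9 (L(s, j) = (⅑)*433 = 433/9)
U = 13362487549/6722840 (U = 25278/168071 - 79499/(2*(-20)) = 25278*(1/168071) - 79499/(-40) = 25278/168071 - 79499*(-1/40) = 25278/168071 + 79499/40 = 13362487549/6722840 ≈ 1987.6)
U - L(-262, 87) = 13362487549/6722840 - 1*433/9 = 13362487549/6722840 - 433/9 = 117351398221/60505560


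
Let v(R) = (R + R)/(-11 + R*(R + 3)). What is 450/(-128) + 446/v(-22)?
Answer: -264257/64 ≈ -4129.0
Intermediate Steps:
v(R) = 2*R/(-11 + R*(3 + R)) (v(R) = (2*R)/(-11 + R*(3 + R)) = 2*R/(-11 + R*(3 + R)))
450/(-128) + 446/v(-22) = 450/(-128) + 446/((2*(-22)/(-11 + (-22)**2 + 3*(-22)))) = 450*(-1/128) + 446/((2*(-22)/(-11 + 484 - 66))) = -225/64 + 446/((2*(-22)/407)) = -225/64 + 446/((2*(-22)*(1/407))) = -225/64 + 446/(-4/37) = -225/64 + 446*(-37/4) = -225/64 - 8251/2 = -264257/64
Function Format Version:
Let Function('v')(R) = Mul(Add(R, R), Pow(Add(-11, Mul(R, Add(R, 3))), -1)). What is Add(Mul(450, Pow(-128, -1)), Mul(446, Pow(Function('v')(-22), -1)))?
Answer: Rational(-264257, 64) ≈ -4129.0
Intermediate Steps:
Function('v')(R) = Mul(2, R, Pow(Add(-11, Mul(R, Add(3, R))), -1)) (Function('v')(R) = Mul(Mul(2, R), Pow(Add(-11, Mul(R, Add(3, R))), -1)) = Mul(2, R, Pow(Add(-11, Mul(R, Add(3, R))), -1)))
Add(Mul(450, Pow(-128, -1)), Mul(446, Pow(Function('v')(-22), -1))) = Add(Mul(450, Pow(-128, -1)), Mul(446, Pow(Mul(2, -22, Pow(Add(-11, Pow(-22, 2), Mul(3, -22)), -1)), -1))) = Add(Mul(450, Rational(-1, 128)), Mul(446, Pow(Mul(2, -22, Pow(Add(-11, 484, -66), -1)), -1))) = Add(Rational(-225, 64), Mul(446, Pow(Mul(2, -22, Pow(407, -1)), -1))) = Add(Rational(-225, 64), Mul(446, Pow(Mul(2, -22, Rational(1, 407)), -1))) = Add(Rational(-225, 64), Mul(446, Pow(Rational(-4, 37), -1))) = Add(Rational(-225, 64), Mul(446, Rational(-37, 4))) = Add(Rational(-225, 64), Rational(-8251, 2)) = Rational(-264257, 64)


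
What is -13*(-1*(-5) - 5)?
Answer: 0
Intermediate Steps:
-13*(-1*(-5) - 5) = -13*(5 - 5) = -13*0 = 0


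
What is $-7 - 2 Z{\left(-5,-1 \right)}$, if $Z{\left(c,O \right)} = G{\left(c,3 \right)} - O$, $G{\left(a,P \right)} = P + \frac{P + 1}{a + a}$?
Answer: $- \frac{71}{5} \approx -14.2$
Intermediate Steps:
$G{\left(a,P \right)} = P + \frac{1 + P}{2 a}$
$Z{\left(c,O \right)} = - O + \frac{4 + 6 c}{2 c}$ ($Z{\left(c,O \right)} = \frac{1 + 3 + 2 \cdot 3 c}{2 c} - O = \frac{1 + 3 + 6 c}{2 c} - O = \frac{4 + 6 c}{2 c} - O = - O + \frac{4 + 6 c}{2 c}$)
$-7 - 2 Z{\left(-5,-1 \right)} = -7 - 2 \left(3 - -1 + \frac{2}{-5}\right) = -7 - 2 \left(3 + 1 + 2 \left(- \frac{1}{5}\right)\right) = -7 - 2 \left(3 + 1 - \frac{2}{5}\right) = -7 - \frac{36}{5} = - \frac{71}{5}$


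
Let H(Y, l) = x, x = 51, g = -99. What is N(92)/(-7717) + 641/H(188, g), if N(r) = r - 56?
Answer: 4944761/393567 ≈ 12.564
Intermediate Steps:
H(Y, l) = 51
N(r) = -56 + r
N(92)/(-7717) + 641/H(188, g) = (-56 + 92)/(-7717) + 641/51 = 36*(-1/7717) + 641*(1/51) = -36/7717 + 641/51 = 4944761/393567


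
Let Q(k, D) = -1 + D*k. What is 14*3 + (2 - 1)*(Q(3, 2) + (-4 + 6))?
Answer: 49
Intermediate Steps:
14*3 + (2 - 1)*(Q(3, 2) + (-4 + 6)) = 14*3 + (2 - 1)*((-1 + 2*3) + (-4 + 6)) = 42 + 1*((-1 + 6) + 2) = 42 + 1*(5 + 2) = 42 + 1*7 = 42 + 7 = 49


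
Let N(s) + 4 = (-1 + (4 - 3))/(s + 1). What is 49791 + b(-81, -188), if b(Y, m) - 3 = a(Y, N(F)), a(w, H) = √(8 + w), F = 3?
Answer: 49794 + I*√73 ≈ 49794.0 + 8.544*I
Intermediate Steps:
N(s) = -4 (N(s) = -4 + (-1 + (4 - 3))/(s + 1) = -4 + (-1 + 1)/(1 + s) = -4 + 0/(1 + s) = -4 + 0 = -4)
b(Y, m) = 3 + √(8 + Y)
49791 + b(-81, -188) = 49791 + (3 + √(8 - 81)) = 49791 + (3 + √(-73)) = 49791 + (3 + I*√73) = 49794 + I*√73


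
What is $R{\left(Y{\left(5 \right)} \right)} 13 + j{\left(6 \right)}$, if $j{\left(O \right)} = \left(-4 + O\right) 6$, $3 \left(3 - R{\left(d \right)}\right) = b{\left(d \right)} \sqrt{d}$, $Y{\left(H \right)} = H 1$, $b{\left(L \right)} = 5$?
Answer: $51 - \frac{65 \sqrt{5}}{3} \approx 2.5519$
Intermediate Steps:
$Y{\left(H \right)} = H$
$R{\left(d \right)} = 3 - \frac{5 \sqrt{d}}{3}$
$j{\left(O \right)} = -24 + 6 O$
$R{\left(Y{\left(5 \right)} \right)} 13 + j{\left(6 \right)} = \left(3 - \frac{5 \sqrt{5}}{3}\right) 13 + \left(-24 + 6 \cdot 6\right) = \left(39 - \frac{65 \sqrt{5}}{3}\right) + \left(-24 + 36\right) = \left(39 - \frac{65 \sqrt{5}}{3}\right) + 12 = 51 - \frac{65 \sqrt{5}}{3}$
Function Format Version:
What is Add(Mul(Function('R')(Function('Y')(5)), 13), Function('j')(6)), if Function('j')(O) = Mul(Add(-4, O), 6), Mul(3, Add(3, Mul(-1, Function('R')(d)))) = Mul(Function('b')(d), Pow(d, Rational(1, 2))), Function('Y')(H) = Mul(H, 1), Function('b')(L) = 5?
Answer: Add(51, Mul(Rational(-65, 3), Pow(5, Rational(1, 2)))) ≈ 2.5519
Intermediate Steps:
Function('Y')(H) = H
Function('R')(d) = Add(3, Mul(Rational(-5, 3), Pow(d, Rational(1, 2)))) (Function('R')(d) = Add(3, Mul(Rational(-1, 3), Mul(5, Pow(d, Rational(1, 2))))) = Add(3, Mul(Rational(-5, 3), Pow(d, Rational(1, 2)))))
Function('j')(O) = Add(-24, Mul(6, O))
Add(Mul(Function('R')(Function('Y')(5)), 13), Function('j')(6)) = Add(Mul(Add(3, Mul(Rational(-5, 3), Pow(5, Rational(1, 2)))), 13), Add(-24, Mul(6, 6))) = Add(Add(39, Mul(Rational(-65, 3), Pow(5, Rational(1, 2)))), Add(-24, 36)) = Add(Add(39, Mul(Rational(-65, 3), Pow(5, Rational(1, 2)))), 12) = Add(51, Mul(Rational(-65, 3), Pow(5, Rational(1, 2))))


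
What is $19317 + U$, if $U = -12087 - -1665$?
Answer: $8895$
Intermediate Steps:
$U = -10422$ ($U = -12087 + 1665 = -10422$)
$19317 + U = 19317 - 10422 = 8895$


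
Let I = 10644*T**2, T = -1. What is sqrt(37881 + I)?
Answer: 5*sqrt(1941) ≈ 220.28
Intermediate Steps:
I = 10644 (I = 10644*(-1)**2 = 10644*1 = 10644)
sqrt(37881 + I) = sqrt(37881 + 10644) = sqrt(48525) = 5*sqrt(1941)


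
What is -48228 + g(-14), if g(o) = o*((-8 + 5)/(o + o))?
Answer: -96459/2 ≈ -48230.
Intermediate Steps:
g(o) = -3/2 (g(o) = o*(-3*1/(2*o)) = o*(-3/(2*o)) = -3/2)
-48228 + g(-14) = -48228 - 3/2 = -96459/2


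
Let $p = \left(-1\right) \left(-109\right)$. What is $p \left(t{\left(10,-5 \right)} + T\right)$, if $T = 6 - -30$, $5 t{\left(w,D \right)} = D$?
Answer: $3815$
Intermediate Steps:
$t{\left(w,D \right)} = \frac{D}{5}$
$p = 109$
$T = 36$ ($T = 6 + 30 = 36$)
$p \left(t{\left(10,-5 \right)} + T\right) = 109 \left(\frac{1}{5} \left(-5\right) + 36\right) = 109 \left(-1 + 36\right) = 109 \cdot 35 = 3815$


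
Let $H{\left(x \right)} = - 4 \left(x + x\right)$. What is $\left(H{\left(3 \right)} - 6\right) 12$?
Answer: $-360$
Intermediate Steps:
$H{\left(x \right)} = - 8 x$ ($H{\left(x \right)} = - 4 \cdot 2 x = - 8 x$)
$\left(H{\left(3 \right)} - 6\right) 12 = \left(\left(-8\right) 3 - 6\right) 12 = \left(-24 - 6\right) 12 = \left(-30\right) 12 = -360$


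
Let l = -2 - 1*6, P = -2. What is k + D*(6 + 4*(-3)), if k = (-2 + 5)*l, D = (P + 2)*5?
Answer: -24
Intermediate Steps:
l = -8 (l = -2 - 6 = -8)
D = 0 (D = (-2 + 2)*5 = 0*5 = 0)
k = -24 (k = (-2 + 5)*(-8) = 3*(-8) = -24)
k + D*(6 + 4*(-3)) = -24 + 0*(6 + 4*(-3)) = -24 + 0*(6 - 12) = -24 + 0*(-6) = -24 + 0 = -24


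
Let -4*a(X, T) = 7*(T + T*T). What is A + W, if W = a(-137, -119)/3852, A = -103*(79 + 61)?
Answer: -111140827/7704 ≈ -14426.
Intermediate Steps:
A = -14420 (A = -103*140 = -14420)
a(X, T) = -7*T/4 - 7*T**2/4 (a(X, T) = -7*(T + T*T)/4 = -7*(T + T**2)/4 = -(7*T + 7*T**2)/4 = -7*T/4 - 7*T**2/4)
W = -49147/7704 (W = -7/4*(-119)*(1 - 119)/3852 = -7/4*(-119)*(-118)*(1/3852) = -49147/2*1/3852 = -49147/7704 ≈ -6.3794)
A + W = -14420 - 49147/7704 = -111140827/7704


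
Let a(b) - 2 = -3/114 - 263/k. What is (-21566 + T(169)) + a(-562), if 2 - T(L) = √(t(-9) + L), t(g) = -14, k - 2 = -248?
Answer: -50387957/2337 - √155 ≈ -21573.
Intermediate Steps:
k = -246 (k = 2 - 248 = -246)
T(L) = 2 - √(-14 + L)
a(b) = 7111/2337 (a(b) = 2 + (-3/114 - 263/(-246)) = 2 + (-3*1/114 - 263*(-1/246)) = 2 + (-1/38 + 263/246) = 2 + 2437/2337 = 7111/2337)
(-21566 + T(169)) + a(-562) = (-21566 + (2 - √(-14 + 169))) + 7111/2337 = (-21566 + (2 - √155)) + 7111/2337 = (-21564 - √155) + 7111/2337 = -50387957/2337 - √155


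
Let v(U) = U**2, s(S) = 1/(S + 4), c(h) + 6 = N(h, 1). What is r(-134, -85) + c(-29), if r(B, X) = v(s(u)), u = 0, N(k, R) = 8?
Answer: 33/16 ≈ 2.0625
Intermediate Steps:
c(h) = 2 (c(h) = -6 + 8 = 2)
s(S) = 1/(4 + S)
r(B, X) = 1/16 (r(B, X) = (1/(4 + 0))**2 = (1/4)**2 = 1/16)
r(-134, -85) + c(-29) = 1/16 + 2 = 33/16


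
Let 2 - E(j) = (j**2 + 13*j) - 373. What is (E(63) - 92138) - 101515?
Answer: -198066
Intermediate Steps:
E(j) = 375 - j**2 - 13*j (E(j) = 2 - ((j**2 + 13*j) - 373) = 2 - (-373 + j**2 + 13*j) = 2 + (373 - j**2 - 13*j) = 375 - j**2 - 13*j)
(E(63) - 92138) - 101515 = ((375 - 1*63**2 - 13*63) - 92138) - 101515 = ((375 - 1*3969 - 819) - 92138) - 101515 = ((375 - 3969 - 819) - 92138) - 101515 = (-4413 - 92138) - 101515 = -96551 - 101515 = -198066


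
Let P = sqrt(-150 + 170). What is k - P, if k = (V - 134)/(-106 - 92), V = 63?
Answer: 71/198 - 2*sqrt(5) ≈ -4.1135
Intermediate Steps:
P = 2*sqrt(5) (P = sqrt(20) = 2*sqrt(5) ≈ 4.4721)
k = 71/198 (k = (63 - 134)/(-106 - 92) = -71/(-198) = -71*(-1/198) = 71/198 ≈ 0.35859)
k - P = 71/198 - 2*sqrt(5)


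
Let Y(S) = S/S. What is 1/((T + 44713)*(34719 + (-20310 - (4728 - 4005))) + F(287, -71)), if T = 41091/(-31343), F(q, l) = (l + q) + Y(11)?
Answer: 31343/19179546234479 ≈ 1.6342e-9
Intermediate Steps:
Y(S) = 1
F(q, l) = 1 + l + q (F(q, l) = (l + q) + 1 = 1 + l + q)
T = -41091/31343 (T = 41091*(-1/31343) = -41091/31343 ≈ -1.3110)
1/((T + 44713)*(34719 + (-20310 - (4728 - 4005))) + F(287, -71)) = 1/((-41091/31343 + 44713)*(34719 + (-20310 - (4728 - 4005))) + (1 - 71 + 287)) = 1/(1401398468*(34719 + (-20310 - 1*723))/31343 + 217) = 1/(1401398468*(34719 + (-20310 - 723))/31343 + 217) = 1/(1401398468*(34719 - 21033)/31343 + 217) = 1/((1401398468/31343)*13686 + 217) = 1/(19179539433048/31343 + 217) = 1/(19179546234479/31343) = 31343/19179546234479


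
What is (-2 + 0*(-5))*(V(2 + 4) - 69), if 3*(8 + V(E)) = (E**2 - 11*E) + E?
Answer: 170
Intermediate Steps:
V(E) = -8 - 10*E/3 + E**2/3 (V(E) = -8 + ((E**2 - 11*E) + E)/3 = -8 + (E**2 - 10*E)/3 = -8 + (-10*E/3 + E**2/3) = -8 - 10*E/3 + E**2/3)
(-2 + 0*(-5))*(V(2 + 4) - 69) = (-2 + 0*(-5))*((-8 - 10*(2 + 4)/3 + (2 + 4)**2/3) - 69) = (-2 + 0)*((-8 - 10/3*6 + (1/3)*6**2) - 69) = -2*((-8 - 20 + (1/3)*36) - 69) = -2*((-8 - 20 + 12) - 69) = -2*(-16 - 69) = -2*(-85) = 170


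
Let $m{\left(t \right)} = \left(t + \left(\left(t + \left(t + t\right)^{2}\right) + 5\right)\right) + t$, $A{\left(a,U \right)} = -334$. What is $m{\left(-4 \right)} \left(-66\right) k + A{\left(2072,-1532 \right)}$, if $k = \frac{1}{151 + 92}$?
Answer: $- \frac{9436}{27} \approx -349.48$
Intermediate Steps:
$k = \frac{1}{243} \approx 0.0041152$
$m{\left(t \right)} = 5 + 3 t + 4 t^{2}$ ($m{\left(t \right)} = \left(t + \left(\left(t + \left(2 t\right)^{2}\right) + 5\right)\right) + t = \left(t + \left(\left(t + 4 t^{2}\right) + 5\right)\right) + t = \left(t + \left(5 + t + 4 t^{2}\right)\right) + t = \left(5 + 2 t + 4 t^{2}\right) + t = 5 + 3 t + 4 t^{2}$)
$m{\left(-4 \right)} \left(-66\right) k + A{\left(2072,-1532 \right)} = \left(5 + 3 \left(-4\right) + 4 \left(-4\right)^{2}\right) \left(-66\right) \frac{1}{243} - 334 = \left(5 - 12 + 4 \cdot 16\right) \left(-66\right) \frac{1}{243} - 334 = \left(5 - 12 + 64\right) \left(-66\right) \frac{1}{243} - 334 = 57 \left(-66\right) \frac{1}{243} - 334 = \left(-3762\right) \frac{1}{243} - 334 = - \frac{418}{27} - 334 = - \frac{9436}{27}$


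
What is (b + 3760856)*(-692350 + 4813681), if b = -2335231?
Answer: 5875472506875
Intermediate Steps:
(b + 3760856)*(-692350 + 4813681) = (-2335231 + 3760856)*(-692350 + 4813681) = 1425625*4121331 = 5875472506875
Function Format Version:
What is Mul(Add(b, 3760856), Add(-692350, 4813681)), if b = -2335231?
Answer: 5875472506875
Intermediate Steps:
Mul(Add(b, 3760856), Add(-692350, 4813681)) = Mul(Add(-2335231, 3760856), Add(-692350, 4813681)) = Mul(1425625, 4121331) = 5875472506875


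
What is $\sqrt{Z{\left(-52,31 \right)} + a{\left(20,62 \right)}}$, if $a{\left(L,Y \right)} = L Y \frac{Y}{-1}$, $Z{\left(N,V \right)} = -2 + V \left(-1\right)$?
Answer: $i \sqrt{76913} \approx 277.33 i$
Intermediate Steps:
$Z{\left(N,V \right)} = -2 - V$
$a{\left(L,Y \right)} = - L Y^{2}$ ($a{\left(L,Y \right)} = L Y Y \left(-1\right) = L Y \left(- Y\right) = - L Y^{2}$)
$\sqrt{Z{\left(-52,31 \right)} + a{\left(20,62 \right)}} = \sqrt{\left(-2 - 31\right) - 20 \cdot 62^{2}} = \sqrt{\left(-2 - 31\right) - 20 \cdot 3844} = \sqrt{-33 - 76880} = \sqrt{-76913} = i \sqrt{76913}$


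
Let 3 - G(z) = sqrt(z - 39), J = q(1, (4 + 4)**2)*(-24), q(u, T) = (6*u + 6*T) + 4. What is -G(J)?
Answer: -3 + 3*I*sqrt(1055) ≈ -3.0 + 97.442*I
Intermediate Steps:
q(u, T) = 4 + 6*T + 6*u (q(u, T) = (6*T + 6*u) + 4 = 4 + 6*T + 6*u)
J = -9456 (J = (4 + 6*(4 + 4)**2 + 6*1)*(-24) = (4 + 6*8**2 + 6)*(-24) = (4 + 6*64 + 6)*(-24) = (4 + 384 + 6)*(-24) = 394*(-24) = -9456)
G(z) = 3 - sqrt(-39 + z) (G(z) = 3 - sqrt(z - 39) = 3 - sqrt(-39 + z))
-G(J) = -(3 - sqrt(-39 - 9456)) = -(3 - sqrt(-9495)) = -(3 - 3*I*sqrt(1055)) = -3 + 3*I*sqrt(1055)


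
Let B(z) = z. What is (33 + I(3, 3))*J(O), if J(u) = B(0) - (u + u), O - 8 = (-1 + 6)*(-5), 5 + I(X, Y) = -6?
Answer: 748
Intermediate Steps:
I(X, Y) = -11 (I(X, Y) = -5 - 6 = -11)
O = -17 (O = 8 + (-1 + 6)*(-5) = 8 + 5*(-5) = 8 - 25 = -17)
J(u) = -2*u (J(u) = 0 - (u + u) = 0 - 2*u = -2*u)
(33 + I(3, 3))*J(O) = (33 - 11)*(-2*(-17)) = 22*34 = 748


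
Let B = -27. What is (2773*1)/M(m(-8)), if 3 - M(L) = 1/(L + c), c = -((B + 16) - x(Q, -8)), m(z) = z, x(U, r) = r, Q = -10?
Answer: 13865/16 ≈ 866.56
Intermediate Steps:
c = 3 (c = -((-27 + 16) - 1*(-8)) = -(-11 + 8) = -1*(-3) = 3)
M(L) = 3 - 1/(3 + L) (M(L) = 3 - 1/(L + 3) = 3 - 1/(3 + L))
(2773*1)/M(m(-8)) = (2773*1)/(((8 + 3*(-8))/(3 - 8))) = 2773/(((8 - 24)/(-5))) = 2773/((-⅕*(-16))) = 2773/(16/5) = 2773*(5/16) = 13865/16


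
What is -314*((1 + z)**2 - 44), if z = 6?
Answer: -1570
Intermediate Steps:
-314*((1 + z)**2 - 44) = -314*((1 + 6)**2 - 44) = -314*(7**2 - 44) = -314*(49 - 44) = -314*5 = -1570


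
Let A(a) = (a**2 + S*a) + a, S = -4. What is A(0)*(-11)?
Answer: 0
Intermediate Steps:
A(a) = a**2 - 3*a (A(a) = (a**2 - 4*a) + a = a**2 - 3*a)
A(0)*(-11) = (0*(-3 + 0))*(-11) = (0*(-3))*(-11) = 0*(-11) = 0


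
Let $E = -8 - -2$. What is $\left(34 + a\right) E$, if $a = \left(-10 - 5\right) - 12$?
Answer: $-42$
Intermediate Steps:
$E = -6$ ($E = -8 + 2 = -6$)
$a = -27$ ($a = -15 - 12 = -27$)
$\left(34 + a\right) E = \left(34 - 27\right) \left(-6\right) = 7 \left(-6\right) = -42$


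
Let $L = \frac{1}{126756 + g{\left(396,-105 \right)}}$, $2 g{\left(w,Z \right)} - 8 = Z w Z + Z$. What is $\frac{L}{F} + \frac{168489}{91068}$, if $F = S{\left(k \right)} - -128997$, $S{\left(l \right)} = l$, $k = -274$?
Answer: $\frac{33395198515594147}{18050044444519220} \approx 1.8501$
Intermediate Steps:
$g{\left(w,Z \right)} = 4 + \frac{Z}{2} + \frac{w Z^{2}}{2}$ ($g{\left(w,Z \right)} = 4 + \frac{Z w Z + Z}{2} = 4 + \frac{w Z^{2} + Z}{2} = 4 + \frac{Z + w Z^{2}}{2} = 4 + \left(\frac{Z}{2} + \frac{w Z^{2}}{2}\right) = 4 + \frac{Z}{2} + \frac{w Z^{2}}{2}$)
$F = 128723$ ($F = -274 - -128997 = -274 + 128997 = 128723$)
$L = \frac{2}{4619315}$ ($L = \frac{1}{126756 + \left(4 + \frac{1}{2} \left(-105\right) + \frac{1}{2} \cdot 396 \left(-105\right)^{2}\right)} = \frac{1}{126756 + \left(4 - \frac{105}{2} + \frac{1}{2} \cdot 396 \cdot 11025\right)} = \frac{1}{126756 + \left(4 - \frac{105}{2} + 2182950\right)} = \frac{1}{126756 + \frac{4365803}{2}} = \frac{1}{\frac{4619315}{2}} = \frac{2}{4619315} \approx 4.3296 \cdot 10^{-7}$)
$\frac{L}{F} + \frac{168489}{91068} = \frac{2}{4619315 \cdot 128723} + \frac{168489}{91068} = \frac{2}{4619315} \cdot \frac{1}{128723} + 168489 \cdot \frac{1}{91068} = \frac{2}{594612084745} + \frac{56163}{30356} = \frac{33395198515594147}{18050044444519220}$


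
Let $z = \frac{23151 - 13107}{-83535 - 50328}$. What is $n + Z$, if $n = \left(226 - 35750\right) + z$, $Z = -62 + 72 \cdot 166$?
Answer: $- \frac{1054576062}{44621} \approx -23634.0$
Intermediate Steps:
$Z = 11890$ ($Z = -62 + 11952 = 11890$)
$z = - \frac{3348}{44621}$ ($z = \frac{10044}{-133863} = 10044 \left(- \frac{1}{133863}\right) = - \frac{3348}{44621} \approx -0.075032$)
$n = - \frac{1585119752}{44621}$ ($n = \left(226 - 35750\right) - \frac{3348}{44621} = -35524 - \frac{3348}{44621} = - \frac{1585119752}{44621} \approx -35524.0$)
$n + Z = - \frac{1585119752}{44621} + 11890 = - \frac{1054576062}{44621}$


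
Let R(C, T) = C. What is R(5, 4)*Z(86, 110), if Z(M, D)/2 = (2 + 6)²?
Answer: 640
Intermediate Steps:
Z(M, D) = 128 (Z(M, D) = 2*(2 + 6)² = 2*8² = 2*64 = 128)
R(5, 4)*Z(86, 110) = 5*128 = 640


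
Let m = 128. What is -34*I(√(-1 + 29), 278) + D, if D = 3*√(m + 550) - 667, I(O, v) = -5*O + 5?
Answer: -837 + 3*√678 + 340*√7 ≈ 140.67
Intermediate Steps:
I(O, v) = 5 - 5*O
D = -667 + 3*√678 (D = 3*√(128 + 550) - 667 = 3*√678 - 667 = -667 + 3*√678 ≈ -588.88)
-34*I(√(-1 + 29), 278) + D = -34*(5 - 5*√(-1 + 29)) + (-667 + 3*√678) = -34*(5 - 10*√7) + (-667 + 3*√678) = (-170 + 340*√7) + (-667 + 3*√678) = -837 + 3*√678 + 340*√7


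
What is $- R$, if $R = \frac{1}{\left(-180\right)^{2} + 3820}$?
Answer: $- \frac{1}{36220} \approx -2.7609 \cdot 10^{-5}$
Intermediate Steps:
$R = \frac{1}{36220}$ ($R = \frac{1}{32400 + 3820} = \frac{1}{36220} \approx 2.7609 \cdot 10^{-5}$)
$- R = \left(-1\right) \frac{1}{36220} = - \frac{1}{36220}$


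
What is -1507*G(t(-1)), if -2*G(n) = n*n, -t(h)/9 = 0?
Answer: 0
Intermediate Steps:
t(h) = 0 (t(h) = -9*0 = 0)
G(n) = -n**2/2 (G(n) = -n*n/2 = -n**2/2)
-1507*G(t(-1)) = -(-1507)*0**2/2 = -(-1507)*0/2 = -1507*0 = 0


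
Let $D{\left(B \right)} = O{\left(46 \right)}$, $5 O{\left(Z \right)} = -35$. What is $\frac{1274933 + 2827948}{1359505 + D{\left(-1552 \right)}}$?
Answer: $\frac{1367627}{453166} \approx 3.0179$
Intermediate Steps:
$O{\left(Z \right)} = -7$ ($O{\left(Z \right)} = \frac{1}{5} \left(-35\right) = -7$)
$D{\left(B \right)} = -7$
$\frac{1274933 + 2827948}{1359505 + D{\left(-1552 \right)}} = \frac{1274933 + 2827948}{1359505 - 7} = \frac{4102881}{1359498} = 4102881 \cdot \frac{1}{1359498} = \frac{1367627}{453166}$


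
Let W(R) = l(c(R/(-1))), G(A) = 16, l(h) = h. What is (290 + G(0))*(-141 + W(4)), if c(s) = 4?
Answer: -41922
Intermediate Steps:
W(R) = 4
(290 + G(0))*(-141 + W(4)) = (290 + 16)*(-141 + 4) = 306*(-137) = -41922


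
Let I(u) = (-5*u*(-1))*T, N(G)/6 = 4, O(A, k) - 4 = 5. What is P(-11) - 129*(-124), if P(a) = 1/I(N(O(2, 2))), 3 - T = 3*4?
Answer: 17275679/1080 ≈ 15996.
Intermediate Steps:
O(A, k) = 9 (O(A, k) = 4 + 5 = 9)
T = -9 (T = 3 - 3*4 = 3 - 1*12 = 3 - 12 = -9)
N(G) = 24 (N(G) = 6*4 = 24)
I(u) = -45*u (I(u) = -5*u*(-1)*(-9) = -(-5)*u*(-9) = (5*u)*(-9) = -45*u)
P(a) = -1/1080 (P(a) = 1/(-45*24) = 1/(-1080) = -1/1080)
P(-11) - 129*(-124) = -1/1080 - 129*(-124) = -1/1080 + 15996 = 17275679/1080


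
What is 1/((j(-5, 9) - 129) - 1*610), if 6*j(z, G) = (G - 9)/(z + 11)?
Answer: -1/739 ≈ -0.0013532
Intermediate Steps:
j(z, G) = (-9 + G)/(6*(11 + z)) (j(z, G) = ((G - 9)/(z + 11))/6 = ((-9 + G)/(11 + z))/6 = (-9 + G)/(6*(11 + z)))
1/((j(-5, 9) - 129) - 1*610) = 1/(((-9 + 9)/(6*(11 - 5)) - 129) - 1*610) = 1/(((⅙)*0/6 - 129) - 610) = 1/(((⅙)*(⅙)*0 - 129) - 610) = 1/((0 - 129) - 610) = 1/(-129 - 610) = 1/(-739) = -1/739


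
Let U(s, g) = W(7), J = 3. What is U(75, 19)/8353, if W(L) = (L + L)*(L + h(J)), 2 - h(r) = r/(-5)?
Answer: 672/41765 ≈ 0.016090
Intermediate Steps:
h(r) = 2 + r/5 (h(r) = 2 - r/(-5) = 2 - r*(-1)/5 = 2 - (-1)*r/5 = 2 + r/5)
W(L) = 2*L*(13/5 + L) (W(L) = (L + L)*(L + (2 + (⅕)*3)) = (2*L)*(L + (2 + ⅗)) = (2*L)*(L + 13/5) = (2*L)*(13/5 + L) = 2*L*(13/5 + L))
U(s, g) = 672/5 (U(s, g) = (⅖)*7*(13 + 5*7) = (⅖)*7*(13 + 35) = (⅖)*7*48 = 672/5)
U(75, 19)/8353 = (672/5)/8353 = (672/5)*(1/8353) = 672/41765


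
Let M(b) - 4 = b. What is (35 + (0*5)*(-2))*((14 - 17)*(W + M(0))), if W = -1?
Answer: -315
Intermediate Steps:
M(b) = 4 + b
(35 + (0*5)*(-2))*((14 - 17)*(W + M(0))) = (35 + (0*5)*(-2))*((14 - 17)*(-1 + (4 + 0))) = (35 + 0*(-2))*(-3*(-1 + 4)) = (35 + 0)*(-3*3) = 35*(-9) = -315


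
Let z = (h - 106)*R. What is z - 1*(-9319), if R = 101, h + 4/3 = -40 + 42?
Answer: -3959/3 ≈ -1319.7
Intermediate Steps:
h = ⅔ (h = -4/3 + (-40 + 42) = -4/3 + 2 = ⅔ ≈ 0.66667)
z = -31916/3 (z = (⅔ - 106)*101 = -316/3*101 = -31916/3 ≈ -10639.)
z - 1*(-9319) = -31916/3 - 1*(-9319) = -31916/3 + 9319 = -3959/3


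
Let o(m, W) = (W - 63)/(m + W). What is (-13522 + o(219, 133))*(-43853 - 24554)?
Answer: 162797509659/176 ≈ 9.2499e+8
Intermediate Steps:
o(m, W) = (-63 + W)/(W + m)
(-13522 + o(219, 133))*(-43853 - 24554) = (-13522 + (-63 + 133)/(133 + 219))*(-43853 - 24554) = (-13522 + 70/352)*(-68407) = (-13522 + (1/352)*70)*(-68407) = (-13522 + 35/176)*(-68407) = -2379837/176*(-68407) = 162797509659/176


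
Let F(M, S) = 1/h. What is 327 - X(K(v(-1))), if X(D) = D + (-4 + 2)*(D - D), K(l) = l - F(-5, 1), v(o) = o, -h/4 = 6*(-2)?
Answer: 15745/48 ≈ 328.02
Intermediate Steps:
h = 48 (h = -24*(-2) = -4*(-12) = 48)
F(M, S) = 1/48
K(l) = -1/48 + l (K(l) = l - 1*1/48 = l - 1/48 = -1/48 + l)
X(D) = D (X(D) = D - 2*0 = D + 0 = D)
327 - X(K(v(-1))) = 327 - (-1/48 - 1) = 327 - 1*(-49/48) = 327 + 49/48 = 15745/48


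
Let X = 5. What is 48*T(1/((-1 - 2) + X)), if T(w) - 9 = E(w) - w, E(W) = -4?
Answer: 216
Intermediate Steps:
T(w) = 5 - w (T(w) = 9 + (-4 - w) = 5 - w)
48*T(1/((-1 - 2) + X)) = 48*(5 - 1/((-1 - 2) + 5)) = 48*(5 - 1/(-3 + 5)) = 48*(5 - 1/2) = 48*(9/2) = 216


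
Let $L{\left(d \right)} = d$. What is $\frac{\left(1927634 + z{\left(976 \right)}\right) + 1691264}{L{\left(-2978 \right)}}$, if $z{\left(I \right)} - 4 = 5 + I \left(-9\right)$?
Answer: $- \frac{3610123}{2978} \approx -1212.3$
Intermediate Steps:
$z{\left(I \right)} = 9 - 9 I$ ($z{\left(I \right)} = 4 + \left(5 + I \left(-9\right)\right) = 4 - \left(-5 + 9 I\right) = 9 - 9 I$)
$\frac{\left(1927634 + z{\left(976 \right)}\right) + 1691264}{L{\left(-2978 \right)}} = \frac{\left(1927634 + \left(9 - 8784\right)\right) + 1691264}{-2978} = \left(\left(1927634 + \left(9 - 8784\right)\right) + 1691264\right) \left(- \frac{1}{2978}\right) = \left(\left(1927634 - 8775\right) + 1691264\right) \left(- \frac{1}{2978}\right) = \left(1918859 + 1691264\right) \left(- \frac{1}{2978}\right) = 3610123 \left(- \frac{1}{2978}\right) = - \frac{3610123}{2978}$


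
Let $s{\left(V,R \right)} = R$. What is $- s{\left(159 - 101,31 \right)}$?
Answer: $-31$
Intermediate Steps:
$- s{\left(159 - 101,31 \right)} = \left(-1\right) 31 = -31$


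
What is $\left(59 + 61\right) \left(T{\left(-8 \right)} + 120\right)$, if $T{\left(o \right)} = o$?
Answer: $13440$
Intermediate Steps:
$\left(59 + 61\right) \left(T{\left(-8 \right)} + 120\right) = \left(59 + 61\right) \left(-8 + 120\right) = 120 \cdot 112 = 13440$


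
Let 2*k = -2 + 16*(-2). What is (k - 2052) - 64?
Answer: -2133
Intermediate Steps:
k = -17 (k = (-2 + 16*(-2))/2 = (-2 - 32)/2 = (1/2)*(-34) = -17)
(k - 2052) - 64 = (-17 - 2052) - 64 = -2069 - 64 = -2133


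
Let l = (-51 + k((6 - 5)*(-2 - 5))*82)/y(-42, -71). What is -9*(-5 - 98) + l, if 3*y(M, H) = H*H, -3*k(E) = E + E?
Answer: 4674002/5041 ≈ 927.20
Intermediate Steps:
k(E) = -2*E/3 (k(E) = -(E + E)/3 = -2*E/3)
y(M, H) = H²/3 (y(M, H) = (H*H)/3 = H²/3)
l = 995/5041 (l = (-51 - 2*(6 - 5)*(-2 - 5)/3*82)/(((⅓)*(-71)²)) = (-51 - 2*(-7)/3*82)/(((⅓)*5041)) = (-51 - ⅔*(-7)*82)/(5041/3) = (-51 + (14/3)*82)*(3/5041) = (-51 + 1148/3)*(3/5041) = (995/3)*(3/5041) = 995/5041 ≈ 0.19738)
-9*(-5 - 98) + l = -9*(-5 - 98) + 995/5041 = -9*(-103) + 995/5041 = 927 + 995/5041 = 4674002/5041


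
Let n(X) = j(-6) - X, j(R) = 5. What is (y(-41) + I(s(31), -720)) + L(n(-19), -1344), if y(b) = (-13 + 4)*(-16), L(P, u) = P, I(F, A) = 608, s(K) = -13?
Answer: 776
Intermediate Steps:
n(X) = 5 - X
y(b) = 144 (y(b) = -9*(-16) = 144)
(y(-41) + I(s(31), -720)) + L(n(-19), -1344) = (144 + 608) + (5 - 1*(-19)) = 752 + (5 + 19) = 752 + 24 = 776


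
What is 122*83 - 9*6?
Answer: 10072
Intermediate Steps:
122*83 - 9*6 = 10126 - 54 = 10072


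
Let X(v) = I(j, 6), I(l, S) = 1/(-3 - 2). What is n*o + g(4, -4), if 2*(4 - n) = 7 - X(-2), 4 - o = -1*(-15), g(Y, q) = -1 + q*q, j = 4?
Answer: 53/5 ≈ 10.600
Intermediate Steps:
I(l, S) = -⅕ (I(l, S) = 1/(-5) = -⅕)
X(v) = -⅕
g(Y, q) = -1 + q²
o = -11 (o = 4 - (-1)*(-15) = 4 - 1*15 = 4 - 15 = -11)
n = ⅖ (n = 4 - (7 - 1*(-⅕))/2 = 4 - (7 + ⅕)/2 = 4 - ½*36/5 = 4 - 18/5 = ⅖ ≈ 0.40000)
n*o + g(4, -4) = (⅖)*(-11) + (-1 + (-4)²) = -22/5 + (-1 + 16) = -22/5 + 15 = 53/5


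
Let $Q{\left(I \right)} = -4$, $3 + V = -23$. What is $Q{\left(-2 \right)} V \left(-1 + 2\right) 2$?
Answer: $208$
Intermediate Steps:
$V = -26$ ($V = -3 - 23 = -26$)
$Q{\left(-2 \right)} V \left(-1 + 2\right) 2 = \left(-4\right) \left(-26\right) \left(-1 + 2\right) 2 = 104 \cdot 1 \cdot 2 = 104 \cdot 2 = 208$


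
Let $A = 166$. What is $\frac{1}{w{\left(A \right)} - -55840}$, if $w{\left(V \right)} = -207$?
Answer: $\frac{1}{55633} \approx 1.7975 \cdot 10^{-5}$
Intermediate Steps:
$\frac{1}{w{\left(A \right)} - -55840} = \frac{1}{-207 - -55840} = \frac{1}{-207 + 55840} = \frac{1}{55633}$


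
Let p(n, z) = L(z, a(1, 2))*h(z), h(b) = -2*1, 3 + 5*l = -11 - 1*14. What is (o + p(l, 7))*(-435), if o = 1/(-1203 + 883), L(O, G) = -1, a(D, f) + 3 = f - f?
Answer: -55593/64 ≈ -868.64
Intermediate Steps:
a(D, f) = -3 (a(D, f) = -3 + (f - f) = -3 + 0 = -3)
o = -1/320 (o = 1/(-320) = -1/320 ≈ -0.0031250)
l = -28/5 (l = -⅗ + (-11 - 1*14)/5 = -⅗ + (-11 - 14)/5 = -⅗ + (⅕)*(-25) = -⅗ - 5 = -28/5 ≈ -5.6000)
h(b) = -2
p(n, z) = 2 (p(n, z) = -1*(-2) = 2)
(o + p(l, 7))*(-435) = (-1/320 + 2)*(-435) = (639/320)*(-435) = -55593/64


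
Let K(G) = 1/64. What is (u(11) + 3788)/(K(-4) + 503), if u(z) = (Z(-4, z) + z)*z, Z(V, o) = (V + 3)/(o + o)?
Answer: 250144/32193 ≈ 7.7701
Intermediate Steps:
K(G) = 1/64
Z(V, o) = (3 + V)/(2*o) (Z(V, o) = (3 + V)/((2*o)) = (3 + V)*(1/(2*o)) = (3 + V)/(2*o))
u(z) = z*(z - 1/(2*z)) (u(z) = ((3 - 4)/(2*z) + z)*z = ((1/2)*(-1)/z + z)*z = (-1/(2*z) + z)*z = (z - 1/(2*z))*z = z*(z - 1/(2*z)))
(u(11) + 3788)/(K(-4) + 503) = ((-1/2 + 11**2) + 3788)/(1/64 + 503) = ((-1/2 + 121) + 3788)/(32193/64) = (241/2 + 3788)*(64/32193) = (7817/2)*(64/32193) = 250144/32193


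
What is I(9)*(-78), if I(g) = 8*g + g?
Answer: -6318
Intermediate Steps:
I(g) = 9*g
I(9)*(-78) = (9*9)*(-78) = 81*(-78) = -6318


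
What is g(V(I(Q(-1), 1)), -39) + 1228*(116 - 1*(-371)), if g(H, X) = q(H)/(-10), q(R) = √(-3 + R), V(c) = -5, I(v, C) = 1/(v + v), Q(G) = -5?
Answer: 598036 - I*√2/5 ≈ 5.9804e+5 - 0.28284*I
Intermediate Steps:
I(v, C) = 1/(2*v)
g(H, X) = -√(-3 + H)/10 (g(H, X) = √(-3 + H)/(-10) = √(-3 + H)*(-⅒) = -√(-3 + H)/10)
g(V(I(Q(-1), 1)), -39) + 1228*(116 - 1*(-371)) = -√(-3 - 5)/10 + 1228*(116 - 1*(-371)) = -I*√2/5 + 1228*(116 + 371) = -I*√2/5 + 1228*487 = -I*√2/5 + 598036 = 598036 - I*√2/5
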